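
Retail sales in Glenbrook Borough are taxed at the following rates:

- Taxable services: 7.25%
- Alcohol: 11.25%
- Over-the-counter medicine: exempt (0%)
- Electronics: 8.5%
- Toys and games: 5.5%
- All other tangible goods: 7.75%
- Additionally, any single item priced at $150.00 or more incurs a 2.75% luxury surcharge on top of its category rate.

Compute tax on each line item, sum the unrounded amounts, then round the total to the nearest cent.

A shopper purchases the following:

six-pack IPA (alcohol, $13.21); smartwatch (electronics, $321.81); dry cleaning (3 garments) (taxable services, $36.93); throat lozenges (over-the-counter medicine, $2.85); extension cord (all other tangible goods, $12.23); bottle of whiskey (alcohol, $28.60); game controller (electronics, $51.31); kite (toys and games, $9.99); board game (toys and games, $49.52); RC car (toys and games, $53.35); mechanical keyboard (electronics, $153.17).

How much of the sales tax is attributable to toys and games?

$6.21

Kite $9.99: toys and games → 5.5% → $0.54945
Board game $49.52: toys and games → 5.5% → $2.7236
RC car $53.35: toys and games → 5.5% → $2.93425
Tax on toys and games: unrounded sum = $6.2073 → $6.21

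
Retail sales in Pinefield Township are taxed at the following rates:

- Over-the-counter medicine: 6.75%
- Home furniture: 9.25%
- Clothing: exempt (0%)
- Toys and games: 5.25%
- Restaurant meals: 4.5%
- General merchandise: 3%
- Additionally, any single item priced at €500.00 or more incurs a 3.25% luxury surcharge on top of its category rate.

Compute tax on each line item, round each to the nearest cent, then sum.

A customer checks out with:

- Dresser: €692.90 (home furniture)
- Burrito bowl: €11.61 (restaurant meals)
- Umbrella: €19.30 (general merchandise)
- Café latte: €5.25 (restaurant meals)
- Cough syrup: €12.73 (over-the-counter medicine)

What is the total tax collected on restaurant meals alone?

€0.76

Burrito bowl €11.61: restaurant meals → 4.5% → €0.52
Café latte €5.25: restaurant meals → 4.5% → €0.24
Tax on restaurant meals = €0.52 + €0.24 = €0.76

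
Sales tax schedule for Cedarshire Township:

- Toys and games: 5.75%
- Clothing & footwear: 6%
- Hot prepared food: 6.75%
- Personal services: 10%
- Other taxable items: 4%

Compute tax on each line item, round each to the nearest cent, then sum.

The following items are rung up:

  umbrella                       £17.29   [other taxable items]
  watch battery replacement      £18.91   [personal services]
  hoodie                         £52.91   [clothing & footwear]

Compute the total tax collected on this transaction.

£5.75

Umbrella £17.29: other taxable items → 4% → £0.69
Watch battery replacement £18.91: personal services → 10% → £1.89
Hoodie £52.91: clothing & footwear → 6% → £3.17
Total tax = £0.69 + £1.89 + £3.17 = £5.75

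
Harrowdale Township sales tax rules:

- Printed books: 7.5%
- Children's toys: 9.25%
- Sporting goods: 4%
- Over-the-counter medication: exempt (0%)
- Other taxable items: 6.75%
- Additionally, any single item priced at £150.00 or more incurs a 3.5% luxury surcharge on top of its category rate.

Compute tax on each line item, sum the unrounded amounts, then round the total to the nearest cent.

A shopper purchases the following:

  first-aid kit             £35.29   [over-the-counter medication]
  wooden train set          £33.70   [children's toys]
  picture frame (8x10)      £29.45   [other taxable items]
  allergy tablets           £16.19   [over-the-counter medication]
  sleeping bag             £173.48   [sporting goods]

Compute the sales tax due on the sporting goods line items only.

Sleeping bag £173.48: sporting goods → 4% + 3.5% surcharge = 7.5% → £13.011
Tax on sporting goods: unrounded sum = £13.011 → £13.01

£13.01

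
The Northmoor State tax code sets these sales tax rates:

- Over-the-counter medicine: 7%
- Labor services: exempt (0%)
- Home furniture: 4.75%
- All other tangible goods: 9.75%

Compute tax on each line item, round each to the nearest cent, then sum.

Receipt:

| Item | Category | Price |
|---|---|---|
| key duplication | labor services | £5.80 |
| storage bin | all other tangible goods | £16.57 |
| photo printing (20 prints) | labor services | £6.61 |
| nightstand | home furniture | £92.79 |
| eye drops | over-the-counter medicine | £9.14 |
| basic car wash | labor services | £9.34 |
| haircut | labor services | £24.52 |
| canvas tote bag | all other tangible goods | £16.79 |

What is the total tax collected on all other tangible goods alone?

Storage bin £16.57: all other tangible goods → 9.75% → £1.62
Canvas tote bag £16.79: all other tangible goods → 9.75% → £1.64
Tax on all other tangible goods = £1.62 + £1.64 = £3.26

£3.26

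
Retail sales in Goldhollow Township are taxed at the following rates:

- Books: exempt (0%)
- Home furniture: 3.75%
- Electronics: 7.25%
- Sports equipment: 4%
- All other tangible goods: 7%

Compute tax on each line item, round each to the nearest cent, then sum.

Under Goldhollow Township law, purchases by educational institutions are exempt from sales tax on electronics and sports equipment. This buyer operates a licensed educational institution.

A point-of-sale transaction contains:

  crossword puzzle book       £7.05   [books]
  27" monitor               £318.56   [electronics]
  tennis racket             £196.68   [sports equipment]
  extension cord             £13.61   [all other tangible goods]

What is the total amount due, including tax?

£536.85

Crossword puzzle book £7.05: books → 0% → £0.00
27" monitor £318.56: electronics, buyer-exempt → 0% → £0.00
Tennis racket £196.68: sports equipment, buyer-exempt → 0% → £0.00
Extension cord £13.61: all other tangible goods → 7% → £0.95
Subtotal = £535.90; tax = £0.95; total due = £536.85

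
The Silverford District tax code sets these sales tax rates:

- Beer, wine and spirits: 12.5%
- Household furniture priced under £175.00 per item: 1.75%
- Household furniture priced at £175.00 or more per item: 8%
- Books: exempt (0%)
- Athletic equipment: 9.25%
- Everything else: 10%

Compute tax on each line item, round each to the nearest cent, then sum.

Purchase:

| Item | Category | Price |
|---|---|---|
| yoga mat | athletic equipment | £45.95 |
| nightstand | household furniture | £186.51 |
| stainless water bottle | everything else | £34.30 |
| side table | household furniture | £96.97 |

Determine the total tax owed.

Yoga mat £45.95: athletic equipment → 9.25% → £4.25
Nightstand £186.51: household furniture, £175.00 or more → 8% → £14.92
Stainless water bottle £34.30: everything else → 10% → £3.43
Side table £96.97: household furniture, under £175.00 → 1.75% → £1.70
Total tax = £4.25 + £14.92 + £3.43 + £1.70 = £24.30

£24.30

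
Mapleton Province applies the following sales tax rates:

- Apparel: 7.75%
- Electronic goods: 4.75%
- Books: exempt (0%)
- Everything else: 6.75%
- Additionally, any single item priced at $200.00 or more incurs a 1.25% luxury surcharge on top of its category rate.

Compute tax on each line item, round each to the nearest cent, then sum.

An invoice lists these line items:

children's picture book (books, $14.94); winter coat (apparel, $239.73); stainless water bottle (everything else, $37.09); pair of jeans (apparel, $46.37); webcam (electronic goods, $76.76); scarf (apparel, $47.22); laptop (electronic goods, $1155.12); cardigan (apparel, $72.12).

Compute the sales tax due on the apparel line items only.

Winter coat $239.73: apparel → 7.75% + 1.25% surcharge = 9% → $21.58
Pair of jeans $46.37: apparel → 7.75% → $3.59
Scarf $47.22: apparel → 7.75% → $3.66
Cardigan $72.12: apparel → 7.75% → $5.59
Tax on apparel = $21.58 + $3.59 + $3.66 + $5.59 = $34.42

$34.42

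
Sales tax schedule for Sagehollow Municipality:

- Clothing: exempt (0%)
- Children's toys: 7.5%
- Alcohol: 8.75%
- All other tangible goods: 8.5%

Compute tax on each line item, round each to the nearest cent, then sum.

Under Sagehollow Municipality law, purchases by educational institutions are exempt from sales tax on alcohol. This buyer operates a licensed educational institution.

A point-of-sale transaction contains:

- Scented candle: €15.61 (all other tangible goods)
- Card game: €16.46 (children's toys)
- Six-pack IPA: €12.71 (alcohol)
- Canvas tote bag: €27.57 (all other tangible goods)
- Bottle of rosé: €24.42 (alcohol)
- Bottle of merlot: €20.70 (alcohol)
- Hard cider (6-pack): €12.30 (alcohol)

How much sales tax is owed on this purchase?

Scented candle €15.61: all other tangible goods → 8.5% → €1.33
Card game €16.46: children's toys → 7.5% → €1.23
Six-pack IPA €12.71: alcohol, buyer-exempt → 0% → €0.00
Canvas tote bag €27.57: all other tangible goods → 8.5% → €2.34
Bottle of rosé €24.42: alcohol, buyer-exempt → 0% → €0.00
Bottle of merlot €20.70: alcohol, buyer-exempt → 0% → €0.00
Hard cider (6-pack) €12.30: alcohol, buyer-exempt → 0% → €0.00
Total tax = €1.33 + €1.23 + €2.34 = €4.90

€4.90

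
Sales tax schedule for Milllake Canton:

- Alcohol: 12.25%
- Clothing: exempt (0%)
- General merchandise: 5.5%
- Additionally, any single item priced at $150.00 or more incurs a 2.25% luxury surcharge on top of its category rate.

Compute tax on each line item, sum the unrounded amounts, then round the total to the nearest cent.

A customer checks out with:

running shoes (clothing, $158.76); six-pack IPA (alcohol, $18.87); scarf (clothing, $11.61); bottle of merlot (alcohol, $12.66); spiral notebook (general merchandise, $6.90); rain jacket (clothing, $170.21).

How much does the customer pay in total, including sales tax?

$390.65

Running shoes $158.76: clothing → 0% + 2.25% surcharge = 2.25% → $3.5721
Six-pack IPA $18.87: alcohol → 12.25% → $2.311575
Scarf $11.61: clothing → 0% → $0.00
Bottle of merlot $12.66: alcohol → 12.25% → $1.55085
Spiral notebook $6.90: general merchandise → 5.5% → $0.3795
Rain jacket $170.21: clothing → 0% + 2.25% surcharge = 2.25% → $3.829725
Subtotal = $379.01; unrounded tax = $11.64375 → $11.64; total due = $390.65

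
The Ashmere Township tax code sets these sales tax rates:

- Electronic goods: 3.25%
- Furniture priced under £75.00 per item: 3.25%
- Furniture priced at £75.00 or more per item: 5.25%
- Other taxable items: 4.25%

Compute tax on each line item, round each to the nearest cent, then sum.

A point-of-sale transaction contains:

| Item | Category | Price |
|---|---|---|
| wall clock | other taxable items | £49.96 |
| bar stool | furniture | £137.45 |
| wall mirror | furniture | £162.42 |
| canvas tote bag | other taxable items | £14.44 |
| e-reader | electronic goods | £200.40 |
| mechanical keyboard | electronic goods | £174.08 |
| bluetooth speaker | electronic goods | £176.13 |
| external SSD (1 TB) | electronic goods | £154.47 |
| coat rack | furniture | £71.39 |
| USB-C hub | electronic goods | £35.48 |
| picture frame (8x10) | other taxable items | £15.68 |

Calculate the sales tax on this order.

£45.53

Wall clock £49.96: other taxable items → 4.25% → £2.12
Bar stool £137.45: furniture, £75.00 or more → 5.25% → £7.22
Wall mirror £162.42: furniture, £75.00 or more → 5.25% → £8.53
Canvas tote bag £14.44: other taxable items → 4.25% → £0.61
E-reader £200.40: electronic goods → 3.25% → £6.51
Mechanical keyboard £174.08: electronic goods → 3.25% → £5.66
Bluetooth speaker £176.13: electronic goods → 3.25% → £5.72
External SSD (1 TB) £154.47: electronic goods → 3.25% → £5.02
Coat rack £71.39: furniture, under £75.00 → 3.25% → £2.32
USB-C hub £35.48: electronic goods → 3.25% → £1.15
Picture frame (8x10) £15.68: other taxable items → 4.25% → £0.67
Total tax = £2.12 + £7.22 + £8.53 + £0.61 + £6.51 + £5.66 + £5.72 + £5.02 + £2.32 + £1.15 + £0.67 = £45.53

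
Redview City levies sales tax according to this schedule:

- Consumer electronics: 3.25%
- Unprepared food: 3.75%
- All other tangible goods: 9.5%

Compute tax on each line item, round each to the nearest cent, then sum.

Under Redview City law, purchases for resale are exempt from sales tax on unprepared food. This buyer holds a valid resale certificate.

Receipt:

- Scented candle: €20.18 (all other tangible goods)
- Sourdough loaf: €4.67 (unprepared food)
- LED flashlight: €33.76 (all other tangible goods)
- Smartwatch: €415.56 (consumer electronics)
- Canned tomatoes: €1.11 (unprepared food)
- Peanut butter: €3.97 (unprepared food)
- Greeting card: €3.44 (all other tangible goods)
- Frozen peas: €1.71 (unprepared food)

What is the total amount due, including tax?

Scented candle €20.18: all other tangible goods → 9.5% → €1.92
Sourdough loaf €4.67: unprepared food, buyer-exempt → 0% → €0.00
LED flashlight €33.76: all other tangible goods → 9.5% → €3.21
Smartwatch €415.56: consumer electronics → 3.25% → €13.51
Canned tomatoes €1.11: unprepared food, buyer-exempt → 0% → €0.00
Peanut butter €3.97: unprepared food, buyer-exempt → 0% → €0.00
Greeting card €3.44: all other tangible goods → 9.5% → €0.33
Frozen peas €1.71: unprepared food, buyer-exempt → 0% → €0.00
Subtotal = €484.40; tax = €18.97; total due = €503.37

€503.37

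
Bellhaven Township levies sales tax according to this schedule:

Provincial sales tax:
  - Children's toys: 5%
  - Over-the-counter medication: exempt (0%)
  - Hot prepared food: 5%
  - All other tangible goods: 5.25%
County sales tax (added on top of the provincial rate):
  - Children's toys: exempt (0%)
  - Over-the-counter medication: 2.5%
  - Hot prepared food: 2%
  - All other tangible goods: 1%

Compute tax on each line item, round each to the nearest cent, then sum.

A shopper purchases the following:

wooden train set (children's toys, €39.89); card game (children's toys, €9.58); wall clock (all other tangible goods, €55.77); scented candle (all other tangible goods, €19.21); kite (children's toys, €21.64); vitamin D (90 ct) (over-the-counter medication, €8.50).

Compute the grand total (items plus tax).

Wooden train set €39.89: children's toys → 5% + 0% county = 5% → €1.99
Card game €9.58: children's toys → 5% + 0% county = 5% → €0.48
Wall clock €55.77: all other tangible goods → 5.25% + 1% county = 6.25% → €3.49
Scented candle €19.21: all other tangible goods → 5.25% + 1% county = 6.25% → €1.20
Kite €21.64: children's toys → 5% + 0% county = 5% → €1.08
Vitamin D (90 ct) €8.50: over-the-counter medication → 0% + 2.5% county = 2.5% → €0.21
Subtotal = €154.59; tax = €8.45; total due = €163.04

€163.04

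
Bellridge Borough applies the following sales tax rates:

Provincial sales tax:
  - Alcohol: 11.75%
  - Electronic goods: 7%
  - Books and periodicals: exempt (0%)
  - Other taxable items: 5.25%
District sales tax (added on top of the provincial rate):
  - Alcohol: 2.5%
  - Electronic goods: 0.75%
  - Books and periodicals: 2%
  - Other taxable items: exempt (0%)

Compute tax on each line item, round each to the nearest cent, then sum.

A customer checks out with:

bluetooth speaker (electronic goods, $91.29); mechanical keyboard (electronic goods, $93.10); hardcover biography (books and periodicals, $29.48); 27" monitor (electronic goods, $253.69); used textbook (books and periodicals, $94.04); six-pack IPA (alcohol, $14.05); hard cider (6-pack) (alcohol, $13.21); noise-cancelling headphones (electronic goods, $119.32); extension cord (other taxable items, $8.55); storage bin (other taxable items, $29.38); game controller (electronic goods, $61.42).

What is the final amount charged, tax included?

$863.83

Bluetooth speaker $91.29: electronic goods → 7% + 0.75% district = 7.75% → $7.07
Mechanical keyboard $93.10: electronic goods → 7% + 0.75% district = 7.75% → $7.22
Hardcover biography $29.48: books and periodicals → 0% + 2% district = 2% → $0.59
27" monitor $253.69: electronic goods → 7% + 0.75% district = 7.75% → $19.66
Used textbook $94.04: books and periodicals → 0% + 2% district = 2% → $1.88
Six-pack IPA $14.05: alcohol → 11.75% + 2.5% district = 14.25% → $2.00
Hard cider (6-pack) $13.21: alcohol → 11.75% + 2.5% district = 14.25% → $1.88
Noise-cancelling headphones $119.32: electronic goods → 7% + 0.75% district = 7.75% → $9.25
Extension cord $8.55: other taxable items → 5.25% + 0% district = 5.25% → $0.45
Storage bin $29.38: other taxable items → 5.25% + 0% district = 5.25% → $1.54
Game controller $61.42: electronic goods → 7% + 0.75% district = 7.75% → $4.76
Subtotal = $807.53; tax = $56.30; total due = $863.83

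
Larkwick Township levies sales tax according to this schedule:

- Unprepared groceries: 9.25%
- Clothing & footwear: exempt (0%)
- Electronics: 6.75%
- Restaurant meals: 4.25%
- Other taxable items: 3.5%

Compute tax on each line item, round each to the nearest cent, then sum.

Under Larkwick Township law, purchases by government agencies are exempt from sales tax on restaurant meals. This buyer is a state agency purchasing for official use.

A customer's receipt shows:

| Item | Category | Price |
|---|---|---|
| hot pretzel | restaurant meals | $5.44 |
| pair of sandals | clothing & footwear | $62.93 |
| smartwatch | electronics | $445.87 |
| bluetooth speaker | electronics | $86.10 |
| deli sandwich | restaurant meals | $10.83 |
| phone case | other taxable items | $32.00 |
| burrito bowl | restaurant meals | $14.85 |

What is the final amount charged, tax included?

Hot pretzel $5.44: restaurant meals, buyer-exempt → 0% → $0.00
Pair of sandals $62.93: clothing & footwear → 0% → $0.00
Smartwatch $445.87: electronics → 6.75% → $30.10
Bluetooth speaker $86.10: electronics → 6.75% → $5.81
Deli sandwich $10.83: restaurant meals, buyer-exempt → 0% → $0.00
Phone case $32.00: other taxable items → 3.5% → $1.12
Burrito bowl $14.85: restaurant meals, buyer-exempt → 0% → $0.00
Subtotal = $658.02; tax = $37.03; total due = $695.05

$695.05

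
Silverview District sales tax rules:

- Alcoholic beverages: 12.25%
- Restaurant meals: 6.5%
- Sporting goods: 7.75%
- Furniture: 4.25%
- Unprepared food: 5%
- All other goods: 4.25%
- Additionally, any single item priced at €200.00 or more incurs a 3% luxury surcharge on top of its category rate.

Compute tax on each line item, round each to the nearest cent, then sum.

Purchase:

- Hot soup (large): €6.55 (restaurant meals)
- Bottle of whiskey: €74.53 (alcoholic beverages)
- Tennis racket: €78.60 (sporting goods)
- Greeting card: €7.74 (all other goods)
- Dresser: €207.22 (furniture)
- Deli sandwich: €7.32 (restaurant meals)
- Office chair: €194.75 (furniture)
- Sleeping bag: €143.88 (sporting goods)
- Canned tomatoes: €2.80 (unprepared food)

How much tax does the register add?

€51.05

Hot soup (large) €6.55: restaurant meals → 6.5% → €0.43
Bottle of whiskey €74.53: alcoholic beverages → 12.25% → €9.13
Tennis racket €78.60: sporting goods → 7.75% → €6.09
Greeting card €7.74: all other goods → 4.25% → €0.33
Dresser €207.22: furniture → 4.25% + 3% surcharge = 7.25% → €15.02
Deli sandwich €7.32: restaurant meals → 6.5% → €0.48
Office chair €194.75: furniture → 4.25% → €8.28
Sleeping bag €143.88: sporting goods → 7.75% → €11.15
Canned tomatoes €2.80: unprepared food → 5% → €0.14
Total tax = €0.43 + €9.13 + €6.09 + €0.33 + €15.02 + €0.48 + €8.28 + €11.15 + €0.14 = €51.05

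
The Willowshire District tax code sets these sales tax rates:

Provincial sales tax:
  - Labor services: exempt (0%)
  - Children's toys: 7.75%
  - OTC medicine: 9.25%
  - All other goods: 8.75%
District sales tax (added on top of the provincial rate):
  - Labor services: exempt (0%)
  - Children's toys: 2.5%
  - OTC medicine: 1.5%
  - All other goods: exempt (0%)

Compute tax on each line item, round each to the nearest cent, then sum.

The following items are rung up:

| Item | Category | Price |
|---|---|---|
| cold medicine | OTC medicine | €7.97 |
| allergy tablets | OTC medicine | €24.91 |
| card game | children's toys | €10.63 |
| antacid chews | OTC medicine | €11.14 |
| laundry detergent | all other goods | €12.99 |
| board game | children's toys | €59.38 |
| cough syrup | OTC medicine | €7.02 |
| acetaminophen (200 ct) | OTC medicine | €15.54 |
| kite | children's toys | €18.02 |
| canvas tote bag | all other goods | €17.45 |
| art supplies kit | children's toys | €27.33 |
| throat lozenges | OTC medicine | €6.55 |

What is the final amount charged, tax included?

€241.29

Cold medicine €7.97: OTC medicine → 9.25% + 1.5% district = 10.75% → €0.86
Allergy tablets €24.91: OTC medicine → 9.25% + 1.5% district = 10.75% → €2.68
Card game €10.63: children's toys → 7.75% + 2.5% district = 10.25% → €1.09
Antacid chews €11.14: OTC medicine → 9.25% + 1.5% district = 10.75% → €1.20
Laundry detergent €12.99: all other goods → 8.75% + 0% district = 8.75% → €1.14
Board game €59.38: children's toys → 7.75% + 2.5% district = 10.25% → €6.09
Cough syrup €7.02: OTC medicine → 9.25% + 1.5% district = 10.75% → €0.75
Acetaminophen (200 ct) €15.54: OTC medicine → 9.25% + 1.5% district = 10.75% → €1.67
Kite €18.02: children's toys → 7.75% + 2.5% district = 10.25% → €1.85
Canvas tote bag €17.45: all other goods → 8.75% + 0% district = 8.75% → €1.53
Art supplies kit €27.33: children's toys → 7.75% + 2.5% district = 10.25% → €2.80
Throat lozenges €6.55: OTC medicine → 9.25% + 1.5% district = 10.75% → €0.70
Subtotal = €218.93; tax = €22.36; total due = €241.29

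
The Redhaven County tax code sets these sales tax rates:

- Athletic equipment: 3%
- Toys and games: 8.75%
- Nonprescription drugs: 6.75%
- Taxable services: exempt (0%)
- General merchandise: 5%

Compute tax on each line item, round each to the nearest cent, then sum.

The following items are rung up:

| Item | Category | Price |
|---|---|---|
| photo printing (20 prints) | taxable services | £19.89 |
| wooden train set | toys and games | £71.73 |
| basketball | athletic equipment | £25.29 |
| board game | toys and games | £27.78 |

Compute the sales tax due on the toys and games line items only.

£8.71

Wooden train set £71.73: toys and games → 8.75% → £6.28
Board game £27.78: toys and games → 8.75% → £2.43
Tax on toys and games = £6.28 + £2.43 = £8.71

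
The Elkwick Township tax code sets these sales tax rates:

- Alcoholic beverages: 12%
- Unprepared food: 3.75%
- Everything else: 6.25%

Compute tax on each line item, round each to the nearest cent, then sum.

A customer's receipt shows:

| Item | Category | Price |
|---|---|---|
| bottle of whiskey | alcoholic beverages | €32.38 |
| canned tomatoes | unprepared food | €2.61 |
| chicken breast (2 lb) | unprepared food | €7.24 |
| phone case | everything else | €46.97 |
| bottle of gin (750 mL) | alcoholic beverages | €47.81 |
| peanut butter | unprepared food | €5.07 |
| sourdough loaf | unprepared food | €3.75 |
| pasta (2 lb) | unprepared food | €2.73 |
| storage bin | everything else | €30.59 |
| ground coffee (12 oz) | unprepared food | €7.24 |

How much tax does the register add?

Bottle of whiskey €32.38: alcoholic beverages → 12% → €3.89
Canned tomatoes €2.61: unprepared food → 3.75% → €0.10
Chicken breast (2 lb) €7.24: unprepared food → 3.75% → €0.27
Phone case €46.97: everything else → 6.25% → €2.94
Bottle of gin (750 mL) €47.81: alcoholic beverages → 12% → €5.74
Peanut butter €5.07: unprepared food → 3.75% → €0.19
Sourdough loaf €3.75: unprepared food → 3.75% → €0.14
Pasta (2 lb) €2.73: unprepared food → 3.75% → €0.10
Storage bin €30.59: everything else → 6.25% → €1.91
Ground coffee (12 oz) €7.24: unprepared food → 3.75% → €0.27
Total tax = €3.89 + €0.10 + €0.27 + €2.94 + €5.74 + €0.19 + €0.14 + €0.10 + €1.91 + €0.27 = €15.55

€15.55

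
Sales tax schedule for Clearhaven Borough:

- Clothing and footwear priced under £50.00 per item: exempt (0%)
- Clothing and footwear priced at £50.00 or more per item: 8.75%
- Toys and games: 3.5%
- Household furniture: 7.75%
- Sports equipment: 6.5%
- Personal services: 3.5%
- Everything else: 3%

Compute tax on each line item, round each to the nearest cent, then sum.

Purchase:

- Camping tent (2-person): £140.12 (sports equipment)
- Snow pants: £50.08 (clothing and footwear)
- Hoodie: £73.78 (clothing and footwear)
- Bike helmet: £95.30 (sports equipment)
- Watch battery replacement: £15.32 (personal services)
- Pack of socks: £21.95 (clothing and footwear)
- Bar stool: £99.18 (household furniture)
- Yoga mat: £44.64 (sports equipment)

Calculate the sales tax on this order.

£37.27

Camping tent (2-person) £140.12: sports equipment → 6.5% → £9.11
Snow pants £50.08: clothing and footwear, £50.00 or more → 8.75% → £4.38
Hoodie £73.78: clothing and footwear, £50.00 or more → 8.75% → £6.46
Bike helmet £95.30: sports equipment → 6.5% → £6.19
Watch battery replacement £15.32: personal services → 3.5% → £0.54
Pack of socks £21.95: clothing and footwear, under £50.00 → 0% → £0.00
Bar stool £99.18: household furniture → 7.75% → £7.69
Yoga mat £44.64: sports equipment → 6.5% → £2.90
Total tax = £9.11 + £4.38 + £6.46 + £6.19 + £0.54 + £7.69 + £2.90 = £37.27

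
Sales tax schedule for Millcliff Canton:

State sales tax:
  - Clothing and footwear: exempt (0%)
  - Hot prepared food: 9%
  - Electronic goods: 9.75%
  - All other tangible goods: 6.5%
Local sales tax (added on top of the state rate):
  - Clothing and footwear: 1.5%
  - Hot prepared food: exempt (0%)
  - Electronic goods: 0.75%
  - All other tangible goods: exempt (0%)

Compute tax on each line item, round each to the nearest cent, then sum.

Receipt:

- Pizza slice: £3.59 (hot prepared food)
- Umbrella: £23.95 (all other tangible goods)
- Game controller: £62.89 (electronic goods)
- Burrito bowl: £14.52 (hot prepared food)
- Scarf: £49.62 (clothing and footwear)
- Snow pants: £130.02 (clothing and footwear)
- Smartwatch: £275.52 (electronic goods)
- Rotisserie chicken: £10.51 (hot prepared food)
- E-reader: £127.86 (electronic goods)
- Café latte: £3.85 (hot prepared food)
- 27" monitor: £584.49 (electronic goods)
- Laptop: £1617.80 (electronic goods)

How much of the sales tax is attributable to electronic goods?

Game controller £62.89: electronic goods → 9.75% + 0.75% local = 10.5% → £6.60
Smartwatch £275.52: electronic goods → 9.75% + 0.75% local = 10.5% → £28.93
E-reader £127.86: electronic goods → 9.75% + 0.75% local = 10.5% → £13.43
27" monitor £584.49: electronic goods → 9.75% + 0.75% local = 10.5% → £61.37
Laptop £1617.80: electronic goods → 9.75% + 0.75% local = 10.5% → £169.87
Tax on electronic goods = £6.60 + £28.93 + £13.43 + £61.37 + £169.87 = £280.20

£280.20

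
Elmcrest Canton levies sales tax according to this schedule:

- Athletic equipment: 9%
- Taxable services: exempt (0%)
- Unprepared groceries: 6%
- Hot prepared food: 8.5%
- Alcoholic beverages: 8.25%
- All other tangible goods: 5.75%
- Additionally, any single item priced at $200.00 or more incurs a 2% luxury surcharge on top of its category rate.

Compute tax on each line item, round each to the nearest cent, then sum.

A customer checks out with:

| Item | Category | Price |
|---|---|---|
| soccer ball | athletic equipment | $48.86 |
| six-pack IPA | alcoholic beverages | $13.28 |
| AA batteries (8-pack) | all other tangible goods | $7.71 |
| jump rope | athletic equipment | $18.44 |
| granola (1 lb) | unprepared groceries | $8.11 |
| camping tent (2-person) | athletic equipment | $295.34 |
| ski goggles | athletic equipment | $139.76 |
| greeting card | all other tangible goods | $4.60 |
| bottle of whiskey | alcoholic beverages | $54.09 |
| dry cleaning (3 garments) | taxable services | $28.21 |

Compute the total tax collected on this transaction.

Soccer ball $48.86: athletic equipment → 9% → $4.40
Six-pack IPA $13.28: alcoholic beverages → 8.25% → $1.10
AA batteries (8-pack) $7.71: all other tangible goods → 5.75% → $0.44
Jump rope $18.44: athletic equipment → 9% → $1.66
Granola (1 lb) $8.11: unprepared groceries → 6% → $0.49
Camping tent (2-person) $295.34: athletic equipment → 9% + 2% surcharge = 11% → $32.49
Ski goggles $139.76: athletic equipment → 9% → $12.58
Greeting card $4.60: all other tangible goods → 5.75% → $0.26
Bottle of whiskey $54.09: alcoholic beverages → 8.25% → $4.46
Dry cleaning (3 garments) $28.21: taxable services → 0% → $0.00
Total tax = $4.40 + $1.10 + $0.44 + $1.66 + $0.49 + $32.49 + $12.58 + $0.26 + $4.46 = $57.88

$57.88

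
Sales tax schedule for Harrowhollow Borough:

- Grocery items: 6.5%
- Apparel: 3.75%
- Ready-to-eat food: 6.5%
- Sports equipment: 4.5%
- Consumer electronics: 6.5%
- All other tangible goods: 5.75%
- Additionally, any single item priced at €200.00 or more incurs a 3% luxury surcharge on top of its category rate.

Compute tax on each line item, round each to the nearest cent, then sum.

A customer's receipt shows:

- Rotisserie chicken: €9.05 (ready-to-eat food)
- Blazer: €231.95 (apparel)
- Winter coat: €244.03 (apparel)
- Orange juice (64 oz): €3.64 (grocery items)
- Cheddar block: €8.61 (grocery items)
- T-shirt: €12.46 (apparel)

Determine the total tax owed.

€33.99

Rotisserie chicken €9.05: ready-to-eat food → 6.5% → €0.59
Blazer €231.95: apparel → 3.75% + 3% surcharge = 6.75% → €15.66
Winter coat €244.03: apparel → 3.75% + 3% surcharge = 6.75% → €16.47
Orange juice (64 oz) €3.64: grocery items → 6.5% → €0.24
Cheddar block €8.61: grocery items → 6.5% → €0.56
T-shirt €12.46: apparel → 3.75% → €0.47
Total tax = €0.59 + €15.66 + €16.47 + €0.24 + €0.56 + €0.47 = €33.99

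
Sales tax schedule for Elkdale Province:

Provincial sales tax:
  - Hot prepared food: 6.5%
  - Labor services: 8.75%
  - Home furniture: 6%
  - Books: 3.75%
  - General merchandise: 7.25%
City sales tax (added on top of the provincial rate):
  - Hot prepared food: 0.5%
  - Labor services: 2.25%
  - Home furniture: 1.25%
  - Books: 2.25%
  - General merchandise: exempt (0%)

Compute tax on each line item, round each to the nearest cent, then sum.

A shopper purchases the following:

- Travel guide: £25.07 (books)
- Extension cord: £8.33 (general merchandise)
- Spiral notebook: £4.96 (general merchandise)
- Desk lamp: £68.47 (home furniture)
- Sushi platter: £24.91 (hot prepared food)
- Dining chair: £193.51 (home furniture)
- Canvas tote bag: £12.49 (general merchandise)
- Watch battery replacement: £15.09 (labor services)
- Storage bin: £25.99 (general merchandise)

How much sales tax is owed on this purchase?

Travel guide £25.07: books → 3.75% + 2.25% city = 6% → £1.50
Extension cord £8.33: general merchandise → 7.25% + 0% city = 7.25% → £0.60
Spiral notebook £4.96: general merchandise → 7.25% + 0% city = 7.25% → £0.36
Desk lamp £68.47: home furniture → 6% + 1.25% city = 7.25% → £4.96
Sushi platter £24.91: hot prepared food → 6.5% + 0.5% city = 7% → £1.74
Dining chair £193.51: home furniture → 6% + 1.25% city = 7.25% → £14.03
Canvas tote bag £12.49: general merchandise → 7.25% + 0% city = 7.25% → £0.91
Watch battery replacement £15.09: labor services → 8.75% + 2.25% city = 11% → £1.66
Storage bin £25.99: general merchandise → 7.25% + 0% city = 7.25% → £1.88
Total tax = £1.50 + £0.60 + £0.36 + £4.96 + £1.74 + £14.03 + £0.91 + £1.66 + £1.88 = £27.64

£27.64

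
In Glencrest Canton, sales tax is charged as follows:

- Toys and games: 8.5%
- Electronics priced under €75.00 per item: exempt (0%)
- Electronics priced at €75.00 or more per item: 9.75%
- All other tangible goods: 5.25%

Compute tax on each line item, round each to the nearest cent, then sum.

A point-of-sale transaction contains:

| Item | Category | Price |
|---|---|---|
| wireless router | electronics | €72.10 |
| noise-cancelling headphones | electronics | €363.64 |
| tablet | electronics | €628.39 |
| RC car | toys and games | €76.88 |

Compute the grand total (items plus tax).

€1244.26

Wireless router €72.10: electronics, under €75.00 → 0% → €0.00
Noise-cancelling headphones €363.64: electronics, €75.00 or more → 9.75% → €35.45
Tablet €628.39: electronics, €75.00 or more → 9.75% → €61.27
RC car €76.88: toys and games → 8.5% → €6.53
Subtotal = €1141.01; tax = €103.25; total due = €1244.26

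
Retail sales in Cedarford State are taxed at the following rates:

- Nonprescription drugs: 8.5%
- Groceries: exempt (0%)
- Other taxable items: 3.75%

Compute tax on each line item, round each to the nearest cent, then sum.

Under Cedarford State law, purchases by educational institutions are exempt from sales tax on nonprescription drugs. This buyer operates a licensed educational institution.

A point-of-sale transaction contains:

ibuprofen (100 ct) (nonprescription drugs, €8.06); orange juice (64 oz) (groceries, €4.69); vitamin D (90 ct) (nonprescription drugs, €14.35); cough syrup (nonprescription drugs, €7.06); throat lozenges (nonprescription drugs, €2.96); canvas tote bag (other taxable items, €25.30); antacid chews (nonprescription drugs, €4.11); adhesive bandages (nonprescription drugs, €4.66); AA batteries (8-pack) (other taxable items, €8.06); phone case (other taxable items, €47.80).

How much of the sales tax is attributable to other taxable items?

€3.04

Canvas tote bag €25.30: other taxable items → 3.75% → €0.95
AA batteries (8-pack) €8.06: other taxable items → 3.75% → €0.30
Phone case €47.80: other taxable items → 3.75% → €1.79
Tax on other taxable items = €0.95 + €0.30 + €1.79 = €3.04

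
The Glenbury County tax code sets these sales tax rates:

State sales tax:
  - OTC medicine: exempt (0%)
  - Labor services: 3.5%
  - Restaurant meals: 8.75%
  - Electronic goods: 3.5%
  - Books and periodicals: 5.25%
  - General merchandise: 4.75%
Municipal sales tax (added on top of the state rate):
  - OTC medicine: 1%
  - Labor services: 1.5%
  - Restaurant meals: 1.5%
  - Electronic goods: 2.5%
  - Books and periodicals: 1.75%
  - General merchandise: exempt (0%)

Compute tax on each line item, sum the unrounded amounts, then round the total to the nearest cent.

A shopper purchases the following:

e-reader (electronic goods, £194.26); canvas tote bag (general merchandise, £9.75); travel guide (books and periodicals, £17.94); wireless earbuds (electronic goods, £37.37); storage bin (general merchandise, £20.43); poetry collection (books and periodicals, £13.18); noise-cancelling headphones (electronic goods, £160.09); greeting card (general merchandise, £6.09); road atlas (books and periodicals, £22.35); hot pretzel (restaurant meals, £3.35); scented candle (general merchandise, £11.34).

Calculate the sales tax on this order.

£29.85

E-reader £194.26: electronic goods → 3.5% + 2.5% municipal = 6% → £11.6556
Canvas tote bag £9.75: general merchandise → 4.75% + 0% municipal = 4.75% → £0.463125
Travel guide £17.94: books and periodicals → 5.25% + 1.75% municipal = 7% → £1.2558
Wireless earbuds £37.37: electronic goods → 3.5% + 2.5% municipal = 6% → £2.2422
Storage bin £20.43: general merchandise → 4.75% + 0% municipal = 4.75% → £0.970425
Poetry collection £13.18: books and periodicals → 5.25% + 1.75% municipal = 7% → £0.9226
Noise-cancelling headphones £160.09: electronic goods → 3.5% + 2.5% municipal = 6% → £9.6054
Greeting card £6.09: general merchandise → 4.75% + 0% municipal = 4.75% → £0.289275
Road atlas £22.35: books and periodicals → 5.25% + 1.75% municipal = 7% → £1.5645
Hot pretzel £3.35: restaurant meals → 8.75% + 1.5% municipal = 10.25% → £0.343375
Scented candle £11.34: general merchandise → 4.75% + 0% municipal = 4.75% → £0.53865
Unrounded tax sum = £29.85095 → £29.85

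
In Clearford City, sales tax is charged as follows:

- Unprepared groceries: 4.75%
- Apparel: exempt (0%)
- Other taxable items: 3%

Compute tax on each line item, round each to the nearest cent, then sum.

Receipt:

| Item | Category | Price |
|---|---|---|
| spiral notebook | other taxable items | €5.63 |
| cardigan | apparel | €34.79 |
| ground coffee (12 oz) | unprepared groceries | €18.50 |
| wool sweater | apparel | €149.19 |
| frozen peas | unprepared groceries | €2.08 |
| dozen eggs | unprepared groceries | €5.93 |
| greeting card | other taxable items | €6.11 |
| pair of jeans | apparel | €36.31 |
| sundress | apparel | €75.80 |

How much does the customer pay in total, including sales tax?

Spiral notebook €5.63: other taxable items → 3% → €0.17
Cardigan €34.79: apparel → 0% → €0.00
Ground coffee (12 oz) €18.50: unprepared groceries → 4.75% → €0.88
Wool sweater €149.19: apparel → 0% → €0.00
Frozen peas €2.08: unprepared groceries → 4.75% → €0.10
Dozen eggs €5.93: unprepared groceries → 4.75% → €0.28
Greeting card €6.11: other taxable items → 3% → €0.18
Pair of jeans €36.31: apparel → 0% → €0.00
Sundress €75.80: apparel → 0% → €0.00
Subtotal = €334.34; tax = €1.61; total due = €335.95

€335.95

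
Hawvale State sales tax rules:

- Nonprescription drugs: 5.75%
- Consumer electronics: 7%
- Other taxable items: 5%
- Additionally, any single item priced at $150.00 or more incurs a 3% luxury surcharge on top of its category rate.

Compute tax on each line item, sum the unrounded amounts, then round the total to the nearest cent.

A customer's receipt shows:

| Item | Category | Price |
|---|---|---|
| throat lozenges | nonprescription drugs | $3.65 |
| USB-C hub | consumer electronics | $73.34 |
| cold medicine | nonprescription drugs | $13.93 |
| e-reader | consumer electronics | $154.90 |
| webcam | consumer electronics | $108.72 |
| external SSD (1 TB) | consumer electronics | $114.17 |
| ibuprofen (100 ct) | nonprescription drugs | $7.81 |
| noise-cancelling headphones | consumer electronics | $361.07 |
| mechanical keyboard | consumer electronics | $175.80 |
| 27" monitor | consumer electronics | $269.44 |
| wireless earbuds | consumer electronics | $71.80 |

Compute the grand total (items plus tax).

$1477.97

Throat lozenges $3.65: nonprescription drugs → 5.75% → $0.209875
USB-C hub $73.34: consumer electronics → 7% → $5.1338
Cold medicine $13.93: nonprescription drugs → 5.75% → $0.800975
E-reader $154.90: consumer electronics → 7% + 3% surcharge = 10% → $15.49
Webcam $108.72: consumer electronics → 7% → $7.6104
External SSD (1 TB) $114.17: consumer electronics → 7% → $7.9919
Ibuprofen (100 ct) $7.81: nonprescription drugs → 5.75% → $0.449075
Noise-cancelling headphones $361.07: consumer electronics → 7% + 3% surcharge = 10% → $36.107
Mechanical keyboard $175.80: consumer electronics → 7% + 3% surcharge = 10% → $17.58
27" monitor $269.44: consumer electronics → 7% + 3% surcharge = 10% → $26.944
Wireless earbuds $71.80: consumer electronics → 7% → $5.026
Subtotal = $1354.63; unrounded tax = $123.343025 → $123.34; total due = $1477.97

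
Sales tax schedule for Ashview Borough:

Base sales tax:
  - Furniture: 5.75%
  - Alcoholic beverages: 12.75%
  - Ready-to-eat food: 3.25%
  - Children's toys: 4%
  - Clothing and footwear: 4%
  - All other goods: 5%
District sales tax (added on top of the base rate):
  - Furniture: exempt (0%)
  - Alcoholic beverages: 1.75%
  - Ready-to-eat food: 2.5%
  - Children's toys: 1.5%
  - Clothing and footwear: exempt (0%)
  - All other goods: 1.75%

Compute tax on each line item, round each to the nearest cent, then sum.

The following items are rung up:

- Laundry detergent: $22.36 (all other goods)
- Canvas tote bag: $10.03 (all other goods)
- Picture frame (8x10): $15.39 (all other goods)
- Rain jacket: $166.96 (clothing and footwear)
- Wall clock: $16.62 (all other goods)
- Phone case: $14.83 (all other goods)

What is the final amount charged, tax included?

$258.22

Laundry detergent $22.36: all other goods → 5% + 1.75% district = 6.75% → $1.51
Canvas tote bag $10.03: all other goods → 5% + 1.75% district = 6.75% → $0.68
Picture frame (8x10) $15.39: all other goods → 5% + 1.75% district = 6.75% → $1.04
Rain jacket $166.96: clothing and footwear → 4% + 0% district = 4% → $6.68
Wall clock $16.62: all other goods → 5% + 1.75% district = 6.75% → $1.12
Phone case $14.83: all other goods → 5% + 1.75% district = 6.75% → $1.00
Subtotal = $246.19; tax = $12.03; total due = $258.22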